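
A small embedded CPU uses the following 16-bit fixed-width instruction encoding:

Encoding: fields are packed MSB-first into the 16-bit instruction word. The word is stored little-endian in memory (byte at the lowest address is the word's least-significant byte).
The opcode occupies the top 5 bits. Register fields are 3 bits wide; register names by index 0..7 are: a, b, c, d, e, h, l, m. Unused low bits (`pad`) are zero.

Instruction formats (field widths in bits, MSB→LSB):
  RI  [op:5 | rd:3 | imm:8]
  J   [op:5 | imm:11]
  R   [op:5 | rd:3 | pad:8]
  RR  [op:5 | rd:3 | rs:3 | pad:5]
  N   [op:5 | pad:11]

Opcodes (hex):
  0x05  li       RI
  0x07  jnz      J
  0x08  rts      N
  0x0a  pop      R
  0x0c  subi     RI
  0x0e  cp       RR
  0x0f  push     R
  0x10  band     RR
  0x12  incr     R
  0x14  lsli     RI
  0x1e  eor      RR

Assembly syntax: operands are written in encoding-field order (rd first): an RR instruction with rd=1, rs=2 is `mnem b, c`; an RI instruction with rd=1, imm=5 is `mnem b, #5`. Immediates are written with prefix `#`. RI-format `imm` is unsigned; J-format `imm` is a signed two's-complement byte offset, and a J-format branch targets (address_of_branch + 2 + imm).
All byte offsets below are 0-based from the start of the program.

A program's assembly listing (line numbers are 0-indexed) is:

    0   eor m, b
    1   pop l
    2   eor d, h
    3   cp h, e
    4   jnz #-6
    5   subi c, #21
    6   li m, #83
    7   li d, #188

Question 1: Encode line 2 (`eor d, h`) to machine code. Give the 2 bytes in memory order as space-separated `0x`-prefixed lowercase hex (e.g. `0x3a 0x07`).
0xa0 0xf3

2. eor fields op=0x1e:5|rd=3:3|rs=5:3|pad=0:5 → word f3a0h → a0 f3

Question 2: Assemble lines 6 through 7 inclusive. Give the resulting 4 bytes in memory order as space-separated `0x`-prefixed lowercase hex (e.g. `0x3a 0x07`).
0x53 0x2f 0xbc 0x2b

L6: li op=0x5:5|rd=7:3|imm=83:8 ⇒ 0x2f53 ⇒ little 53 2f
L7: li op=0x5:5|rd=3:3|imm=188:8 ⇒ 0x2bbc ⇒ little bc 2b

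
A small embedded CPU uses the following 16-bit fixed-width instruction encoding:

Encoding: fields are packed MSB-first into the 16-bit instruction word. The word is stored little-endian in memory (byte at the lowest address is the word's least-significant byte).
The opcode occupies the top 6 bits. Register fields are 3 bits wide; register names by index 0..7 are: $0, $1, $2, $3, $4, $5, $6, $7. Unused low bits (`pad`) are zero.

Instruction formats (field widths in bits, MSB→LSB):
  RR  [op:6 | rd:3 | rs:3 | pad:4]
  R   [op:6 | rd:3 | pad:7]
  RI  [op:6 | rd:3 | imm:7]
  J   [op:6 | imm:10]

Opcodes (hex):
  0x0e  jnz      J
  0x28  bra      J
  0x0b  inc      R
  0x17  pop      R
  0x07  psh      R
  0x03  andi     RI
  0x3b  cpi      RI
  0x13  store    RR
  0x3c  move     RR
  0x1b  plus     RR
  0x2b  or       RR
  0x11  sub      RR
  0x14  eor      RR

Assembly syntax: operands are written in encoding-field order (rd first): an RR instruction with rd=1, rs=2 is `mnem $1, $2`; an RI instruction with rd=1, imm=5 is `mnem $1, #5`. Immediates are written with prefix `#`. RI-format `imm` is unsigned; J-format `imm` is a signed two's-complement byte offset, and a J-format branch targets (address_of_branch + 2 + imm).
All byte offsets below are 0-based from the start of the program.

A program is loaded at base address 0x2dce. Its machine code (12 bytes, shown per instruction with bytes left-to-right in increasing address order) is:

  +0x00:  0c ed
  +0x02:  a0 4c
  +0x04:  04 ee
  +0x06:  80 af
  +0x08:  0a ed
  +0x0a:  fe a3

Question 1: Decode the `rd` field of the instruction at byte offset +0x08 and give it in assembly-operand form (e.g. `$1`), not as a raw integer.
@+08  little-endian(0a ed) = 0xed0a
  opcode bits[15:10]=0x3b: cpi/RI
  [9:7] rd=2 = $2
  [6:0] imm=10 = #10

$2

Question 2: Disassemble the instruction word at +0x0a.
+0x0a: fe a3 ⇒ word 0xa3fe (little)
  opcode bits[15:10]=0x28: bra/J
  imm: (w>>0)&0x3ff=0x3fe (s10→-2) → #-2

bra #-2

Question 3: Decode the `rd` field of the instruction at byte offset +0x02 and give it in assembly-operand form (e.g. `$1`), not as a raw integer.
$1

off 0x02: read a0 4c as little → 0x4ca0
  top 6b → 0x13 → store [RR]
  [9:7] rd=1 = $1
  [6:4] rs=2 = $2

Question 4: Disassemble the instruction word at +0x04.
off 0x04: read 04 ee as little → 0xee04
  top 6b → 0x3b → cpi [RI]
  rd: (w>>7)&0x7=0x4 → $4
  imm: (w>>0)&0x7f=0x4 → #4

cpi $4, #4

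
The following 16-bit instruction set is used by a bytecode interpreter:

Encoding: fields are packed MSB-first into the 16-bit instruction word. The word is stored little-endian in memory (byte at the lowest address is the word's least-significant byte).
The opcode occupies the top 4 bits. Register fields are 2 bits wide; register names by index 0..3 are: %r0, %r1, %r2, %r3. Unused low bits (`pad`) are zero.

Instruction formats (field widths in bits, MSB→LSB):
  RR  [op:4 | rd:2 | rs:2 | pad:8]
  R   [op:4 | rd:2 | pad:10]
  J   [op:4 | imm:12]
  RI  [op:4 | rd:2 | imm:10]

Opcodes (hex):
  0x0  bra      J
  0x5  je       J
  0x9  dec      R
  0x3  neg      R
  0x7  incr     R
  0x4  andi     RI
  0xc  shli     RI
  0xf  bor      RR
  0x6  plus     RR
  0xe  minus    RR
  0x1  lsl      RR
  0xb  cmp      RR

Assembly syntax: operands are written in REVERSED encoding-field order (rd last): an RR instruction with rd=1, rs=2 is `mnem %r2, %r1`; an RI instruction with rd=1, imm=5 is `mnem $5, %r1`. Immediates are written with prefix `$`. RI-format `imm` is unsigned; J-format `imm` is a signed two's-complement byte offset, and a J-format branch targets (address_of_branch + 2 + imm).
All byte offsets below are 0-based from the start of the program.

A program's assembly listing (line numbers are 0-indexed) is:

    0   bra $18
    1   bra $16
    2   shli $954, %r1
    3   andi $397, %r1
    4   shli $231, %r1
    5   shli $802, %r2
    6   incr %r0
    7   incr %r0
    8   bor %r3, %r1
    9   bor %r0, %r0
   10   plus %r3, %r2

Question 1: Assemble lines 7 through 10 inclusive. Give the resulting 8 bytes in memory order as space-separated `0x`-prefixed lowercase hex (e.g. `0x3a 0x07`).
0x00 0x70 0x00 0xf7 0x00 0xf0 0x00 0x6b

L7: incr op=0x7:4|rd=0:2|pad=0:10 ⇒ 0x7000 ⇒ little 00 70
L8: bor op=0xf:4|rd=1:2|rs=3:2|pad=0:8 ⇒ 0xf700 ⇒ little 00 f7
L9: bor op=0xf:4|rd=0:2|rs=0:2|pad=0:8 ⇒ 0xf000 ⇒ little 00 f0
L10: plus op=0x6:4|rd=2:2|rs=3:2|pad=0:8 ⇒ 0x6b00 ⇒ little 00 6b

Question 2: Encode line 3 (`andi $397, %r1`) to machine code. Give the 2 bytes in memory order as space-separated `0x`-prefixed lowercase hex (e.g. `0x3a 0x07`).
0x8d 0x45

L3: andi op=0x4:4|rd=1:2|imm=397:10 ⇒ 0x458d ⇒ little 8d 45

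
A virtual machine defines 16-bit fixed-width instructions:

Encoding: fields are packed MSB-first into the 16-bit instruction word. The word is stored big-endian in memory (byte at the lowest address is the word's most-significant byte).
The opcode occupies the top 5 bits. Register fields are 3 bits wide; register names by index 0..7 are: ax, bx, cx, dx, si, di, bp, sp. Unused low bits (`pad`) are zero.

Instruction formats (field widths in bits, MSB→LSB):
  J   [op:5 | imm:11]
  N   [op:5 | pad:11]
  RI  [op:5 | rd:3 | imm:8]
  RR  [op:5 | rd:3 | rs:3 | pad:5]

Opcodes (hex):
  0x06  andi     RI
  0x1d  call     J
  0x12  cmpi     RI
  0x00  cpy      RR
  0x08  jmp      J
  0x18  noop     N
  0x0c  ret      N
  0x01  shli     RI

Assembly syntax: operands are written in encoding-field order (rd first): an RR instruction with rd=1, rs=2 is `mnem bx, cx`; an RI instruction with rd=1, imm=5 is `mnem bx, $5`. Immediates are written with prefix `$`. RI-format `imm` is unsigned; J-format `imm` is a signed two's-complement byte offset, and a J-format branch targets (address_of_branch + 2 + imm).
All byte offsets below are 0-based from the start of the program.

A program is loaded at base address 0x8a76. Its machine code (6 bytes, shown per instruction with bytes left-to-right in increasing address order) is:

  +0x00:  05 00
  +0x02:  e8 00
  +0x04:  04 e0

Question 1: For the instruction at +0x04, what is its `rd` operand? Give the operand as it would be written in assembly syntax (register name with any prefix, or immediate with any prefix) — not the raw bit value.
si

off 0x04: read 04 e0 as big → 0x04e0
  op=0x04e0>>11=0x0 ⇒ cpy (RR)
  rd@[10:8]=0x4 ⇒ si
  rs@[7:5]=0x7 ⇒ sp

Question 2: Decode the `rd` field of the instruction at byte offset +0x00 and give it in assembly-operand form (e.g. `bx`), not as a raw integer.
off 0x00: read 05 00 as big → 0x0500
  op=0x0500>>11=0x0 ⇒ cpy (RR)
  rd@[10:8]=0x5 ⇒ di
  rs@[7:5]=0x0 ⇒ ax

di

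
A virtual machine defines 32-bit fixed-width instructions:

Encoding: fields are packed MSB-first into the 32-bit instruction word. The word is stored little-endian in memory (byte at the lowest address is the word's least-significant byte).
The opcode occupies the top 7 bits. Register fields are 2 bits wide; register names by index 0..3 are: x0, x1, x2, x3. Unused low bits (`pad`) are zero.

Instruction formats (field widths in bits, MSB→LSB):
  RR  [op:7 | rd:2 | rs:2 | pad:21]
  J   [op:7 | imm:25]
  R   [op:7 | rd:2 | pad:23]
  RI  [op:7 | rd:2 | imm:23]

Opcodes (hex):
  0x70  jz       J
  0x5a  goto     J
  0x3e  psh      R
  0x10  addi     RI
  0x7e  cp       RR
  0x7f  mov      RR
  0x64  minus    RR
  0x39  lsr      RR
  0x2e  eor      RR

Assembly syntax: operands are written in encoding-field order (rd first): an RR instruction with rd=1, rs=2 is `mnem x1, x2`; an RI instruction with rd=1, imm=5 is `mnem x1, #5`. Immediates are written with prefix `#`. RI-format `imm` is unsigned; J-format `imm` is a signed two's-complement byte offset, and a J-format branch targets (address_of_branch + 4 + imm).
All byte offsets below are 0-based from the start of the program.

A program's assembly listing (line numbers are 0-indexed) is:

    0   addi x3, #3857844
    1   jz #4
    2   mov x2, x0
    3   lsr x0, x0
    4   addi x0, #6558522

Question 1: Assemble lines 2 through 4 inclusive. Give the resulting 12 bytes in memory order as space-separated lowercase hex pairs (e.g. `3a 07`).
00 00 00 ff 00 00 00 72 3a 13 64 20

line 2 (mov): pack op=0x7f:7|rd=2:2|rs=0:2|pad=0:21 = 0xff000000; little→ 00 00 00 ff
line 3 (lsr): pack op=0x39:7|rd=0:2|rs=0:2|pad=0:21 = 0x72000000; little→ 00 00 00 72
line 4 (addi): pack op=0x10:7|rd=0:2|imm=6558522:23 = 0x2064133a; little→ 3a 13 64 20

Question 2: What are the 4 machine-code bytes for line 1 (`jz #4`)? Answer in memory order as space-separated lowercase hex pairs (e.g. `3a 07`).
04 00 00 e0

1. jz fields op=0x70:7|imm=4:25 → word e0000004h → 04 00 00 e0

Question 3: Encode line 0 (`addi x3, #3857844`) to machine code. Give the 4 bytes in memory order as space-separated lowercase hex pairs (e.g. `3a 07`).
L0: addi op=0x10:7|rd=3:2|imm=3857844:23 ⇒ 0x21baddb4 ⇒ little b4 dd ba 21

b4 dd ba 21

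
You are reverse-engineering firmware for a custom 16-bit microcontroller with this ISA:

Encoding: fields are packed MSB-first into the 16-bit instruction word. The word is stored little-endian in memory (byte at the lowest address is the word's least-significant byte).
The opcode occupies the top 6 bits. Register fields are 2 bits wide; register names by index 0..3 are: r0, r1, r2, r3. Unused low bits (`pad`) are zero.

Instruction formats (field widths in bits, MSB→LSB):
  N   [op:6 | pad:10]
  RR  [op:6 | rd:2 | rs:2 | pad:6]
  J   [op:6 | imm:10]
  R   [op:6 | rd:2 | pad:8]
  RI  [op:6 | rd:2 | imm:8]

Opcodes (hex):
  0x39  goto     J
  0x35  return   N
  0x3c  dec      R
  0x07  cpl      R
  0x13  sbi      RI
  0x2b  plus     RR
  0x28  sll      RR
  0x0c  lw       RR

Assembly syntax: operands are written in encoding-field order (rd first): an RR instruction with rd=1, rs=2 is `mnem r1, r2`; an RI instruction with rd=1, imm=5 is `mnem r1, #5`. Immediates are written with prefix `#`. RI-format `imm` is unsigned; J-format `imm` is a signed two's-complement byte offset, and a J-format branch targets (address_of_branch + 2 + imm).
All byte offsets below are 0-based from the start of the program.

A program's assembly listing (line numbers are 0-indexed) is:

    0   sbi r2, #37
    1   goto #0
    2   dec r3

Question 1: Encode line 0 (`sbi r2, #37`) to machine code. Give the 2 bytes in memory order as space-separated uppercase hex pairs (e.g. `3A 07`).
L0: sbi op=0x13:6|rd=2:2|imm=37:8 ⇒ 0x4e25 ⇒ little 25 4e

25 4E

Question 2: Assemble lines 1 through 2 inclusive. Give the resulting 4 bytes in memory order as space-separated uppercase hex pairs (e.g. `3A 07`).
L1: goto op=0x39:6|imm=0:10 ⇒ 0xe400 ⇒ little 00 e4
L2: dec op=0x3c:6|rd=3:2|pad=0:8 ⇒ 0xf300 ⇒ little 00 f3

00 E4 00 F3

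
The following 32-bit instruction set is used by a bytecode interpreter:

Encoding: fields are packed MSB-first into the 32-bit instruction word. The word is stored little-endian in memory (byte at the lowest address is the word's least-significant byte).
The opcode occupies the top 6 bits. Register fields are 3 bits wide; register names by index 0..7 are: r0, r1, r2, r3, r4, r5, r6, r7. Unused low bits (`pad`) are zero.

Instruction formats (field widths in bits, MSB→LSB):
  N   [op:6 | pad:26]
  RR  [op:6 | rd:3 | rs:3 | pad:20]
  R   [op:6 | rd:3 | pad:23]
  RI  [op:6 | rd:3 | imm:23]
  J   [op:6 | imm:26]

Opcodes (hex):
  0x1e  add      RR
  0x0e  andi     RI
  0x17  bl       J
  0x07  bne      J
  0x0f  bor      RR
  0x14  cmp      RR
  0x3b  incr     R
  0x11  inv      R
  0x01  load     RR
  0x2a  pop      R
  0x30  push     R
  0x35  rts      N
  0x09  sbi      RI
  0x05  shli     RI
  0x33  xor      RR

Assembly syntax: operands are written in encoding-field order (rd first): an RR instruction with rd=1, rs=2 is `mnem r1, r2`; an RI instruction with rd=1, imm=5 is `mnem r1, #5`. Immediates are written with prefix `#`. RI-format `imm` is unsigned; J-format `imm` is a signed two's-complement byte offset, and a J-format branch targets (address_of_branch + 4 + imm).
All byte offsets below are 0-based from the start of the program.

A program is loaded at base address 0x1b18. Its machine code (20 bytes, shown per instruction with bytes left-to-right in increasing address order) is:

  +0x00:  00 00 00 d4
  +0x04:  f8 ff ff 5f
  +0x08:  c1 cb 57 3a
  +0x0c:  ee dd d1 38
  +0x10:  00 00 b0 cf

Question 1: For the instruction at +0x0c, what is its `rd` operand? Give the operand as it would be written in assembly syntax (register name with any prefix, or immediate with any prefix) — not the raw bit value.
r1

@+0c  little-endian(ee dd d1 38) = 0x38d1ddee
  op=0x38d1ddee>>26=0xe ⇒ andi (RI)
  [25:23] rd=1 = r1
  [22:0] imm=5365230 = #5365230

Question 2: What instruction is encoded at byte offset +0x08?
off 0x08: read c1 cb 57 3a as little → 0x3a57cbc1
  op=0x3a57cbc1>>26=0xe ⇒ andi (RI)
  [25:23] rd=4 = r4
  [22:0] imm=5753793 = #5753793

andi r4, #5753793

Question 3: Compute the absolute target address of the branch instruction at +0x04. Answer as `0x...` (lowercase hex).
0x1b18

@+04  little-endian(f8 ff ff 5f) = 0x5ffffff8
  top 6b → 0x17 → bl [J]
  imm: (w>>0)&0x3ffffff=0x3fffff8 (s26→-8) → #-8
  target = base 0x1b18 + off 0x04 + 4 + imm -8 = 0x1b18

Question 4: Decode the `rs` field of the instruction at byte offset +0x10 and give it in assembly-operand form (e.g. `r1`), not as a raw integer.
+0x10: 00 00 b0 cf ⇒ word 0xcfb00000 (little)
  op=0xcfb00000>>26=0x33 ⇒ xor (RR)
  rd: (w>>23)&0x7=0x7 → r7
  rs: (w>>20)&0x7=0x3 → r3

r3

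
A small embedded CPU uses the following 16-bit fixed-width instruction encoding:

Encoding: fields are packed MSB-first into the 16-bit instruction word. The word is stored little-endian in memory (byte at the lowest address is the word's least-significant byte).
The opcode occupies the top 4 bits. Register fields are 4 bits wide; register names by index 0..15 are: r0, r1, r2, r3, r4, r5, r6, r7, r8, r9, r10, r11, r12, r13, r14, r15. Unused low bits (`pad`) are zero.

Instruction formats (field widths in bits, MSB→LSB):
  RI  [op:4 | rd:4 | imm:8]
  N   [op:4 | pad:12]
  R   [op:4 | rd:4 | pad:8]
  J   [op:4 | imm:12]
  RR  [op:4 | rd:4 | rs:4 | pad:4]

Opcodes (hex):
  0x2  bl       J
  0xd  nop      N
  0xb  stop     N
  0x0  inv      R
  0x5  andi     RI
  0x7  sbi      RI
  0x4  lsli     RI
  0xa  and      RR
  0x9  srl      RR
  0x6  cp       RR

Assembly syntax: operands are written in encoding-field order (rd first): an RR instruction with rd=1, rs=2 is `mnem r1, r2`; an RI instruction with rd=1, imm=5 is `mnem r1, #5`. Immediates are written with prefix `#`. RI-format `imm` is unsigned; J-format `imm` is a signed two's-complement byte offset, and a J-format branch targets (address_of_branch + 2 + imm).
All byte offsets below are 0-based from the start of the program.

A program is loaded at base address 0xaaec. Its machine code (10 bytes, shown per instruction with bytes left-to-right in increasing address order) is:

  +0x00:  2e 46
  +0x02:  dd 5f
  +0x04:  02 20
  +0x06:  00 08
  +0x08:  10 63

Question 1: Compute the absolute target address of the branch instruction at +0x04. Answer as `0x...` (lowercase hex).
[04] 02 20 → 0x2002
  op=0x2002>>12=0x2 ⇒ bl (J)
  [11:0] imm=2 = #2
  target = base 0xaaec + off 0x04 + 2 + imm 2 = 0xaaf4

0xaaf4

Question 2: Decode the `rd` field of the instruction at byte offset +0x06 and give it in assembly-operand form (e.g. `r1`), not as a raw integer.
off 0x06: read 00 08 as little → 0x0800
  op=0x0800>>12=0x0 ⇒ inv (R)
  [11:8] rd=8 = r8

r8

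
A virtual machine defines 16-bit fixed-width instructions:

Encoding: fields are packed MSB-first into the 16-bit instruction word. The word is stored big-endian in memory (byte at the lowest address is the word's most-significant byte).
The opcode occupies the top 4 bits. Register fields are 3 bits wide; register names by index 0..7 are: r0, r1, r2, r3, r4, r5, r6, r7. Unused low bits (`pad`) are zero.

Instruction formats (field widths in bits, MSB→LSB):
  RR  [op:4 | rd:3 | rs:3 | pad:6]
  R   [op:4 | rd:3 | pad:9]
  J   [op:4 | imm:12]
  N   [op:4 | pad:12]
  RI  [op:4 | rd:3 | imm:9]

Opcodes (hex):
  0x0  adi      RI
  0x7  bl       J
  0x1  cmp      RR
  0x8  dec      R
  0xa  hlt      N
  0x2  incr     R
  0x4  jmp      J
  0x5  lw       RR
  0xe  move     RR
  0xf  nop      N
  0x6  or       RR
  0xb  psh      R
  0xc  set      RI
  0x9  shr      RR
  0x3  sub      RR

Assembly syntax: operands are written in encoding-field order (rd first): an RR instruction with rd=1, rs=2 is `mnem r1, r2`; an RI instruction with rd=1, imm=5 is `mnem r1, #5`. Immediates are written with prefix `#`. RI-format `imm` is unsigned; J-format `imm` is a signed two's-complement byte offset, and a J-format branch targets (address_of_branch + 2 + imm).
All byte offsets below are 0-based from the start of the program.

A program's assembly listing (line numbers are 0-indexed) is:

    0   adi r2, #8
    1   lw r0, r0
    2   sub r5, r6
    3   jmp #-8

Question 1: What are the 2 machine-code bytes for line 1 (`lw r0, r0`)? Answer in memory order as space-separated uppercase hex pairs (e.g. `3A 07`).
1. lw fields op=0x5:4|rd=0:3|rs=0:3|pad=0:6 → word 5000h → 50 00

50 00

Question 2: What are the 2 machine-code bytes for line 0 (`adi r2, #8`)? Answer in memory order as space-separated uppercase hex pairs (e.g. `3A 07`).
04 08

line 0 (adi): pack op=0x0:4|rd=2:3|imm=8:9 = 0x0408; big→ 04 08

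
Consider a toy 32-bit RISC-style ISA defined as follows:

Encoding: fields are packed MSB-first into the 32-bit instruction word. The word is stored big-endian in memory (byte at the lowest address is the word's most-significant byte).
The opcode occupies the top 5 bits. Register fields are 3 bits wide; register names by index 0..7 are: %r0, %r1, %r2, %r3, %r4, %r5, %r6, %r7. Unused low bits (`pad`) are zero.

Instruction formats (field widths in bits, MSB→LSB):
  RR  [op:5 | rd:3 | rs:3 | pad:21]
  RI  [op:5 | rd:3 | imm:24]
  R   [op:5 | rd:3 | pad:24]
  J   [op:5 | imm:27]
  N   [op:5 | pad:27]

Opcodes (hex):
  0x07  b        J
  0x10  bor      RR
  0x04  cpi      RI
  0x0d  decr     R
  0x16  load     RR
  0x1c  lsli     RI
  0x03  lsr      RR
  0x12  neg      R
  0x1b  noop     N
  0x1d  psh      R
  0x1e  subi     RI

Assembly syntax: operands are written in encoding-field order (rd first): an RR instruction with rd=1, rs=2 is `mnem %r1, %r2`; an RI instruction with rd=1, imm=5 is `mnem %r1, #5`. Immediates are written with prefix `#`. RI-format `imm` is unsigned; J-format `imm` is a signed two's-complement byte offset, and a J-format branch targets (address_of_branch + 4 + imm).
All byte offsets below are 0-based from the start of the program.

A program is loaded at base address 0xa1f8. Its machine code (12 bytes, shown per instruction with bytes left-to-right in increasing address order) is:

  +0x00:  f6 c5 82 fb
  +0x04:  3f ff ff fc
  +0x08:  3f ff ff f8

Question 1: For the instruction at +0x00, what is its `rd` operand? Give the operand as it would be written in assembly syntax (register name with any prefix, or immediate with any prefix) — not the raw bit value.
@+00  big-endian(f6 c5 82 fb) = 0xf6c582fb
  top 5b → 0x1e → subi [RI]
  rd: (w>>24)&0x7=0x6 → %r6
  imm: (w>>0)&0xffffff=0xc582fb → #12944123

%r6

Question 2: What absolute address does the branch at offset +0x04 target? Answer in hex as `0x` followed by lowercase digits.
@+04  big-endian(3f ff ff fc) = 0x3ffffffc
  op=0x3ffffffc>>27=0x7 ⇒ b (J)
  [26:0] imm=134217724 (s27→-4) = #-4
  target = base 0xa1f8 + off 0x04 + 4 + imm -4 = 0xa1fc

0xa1fc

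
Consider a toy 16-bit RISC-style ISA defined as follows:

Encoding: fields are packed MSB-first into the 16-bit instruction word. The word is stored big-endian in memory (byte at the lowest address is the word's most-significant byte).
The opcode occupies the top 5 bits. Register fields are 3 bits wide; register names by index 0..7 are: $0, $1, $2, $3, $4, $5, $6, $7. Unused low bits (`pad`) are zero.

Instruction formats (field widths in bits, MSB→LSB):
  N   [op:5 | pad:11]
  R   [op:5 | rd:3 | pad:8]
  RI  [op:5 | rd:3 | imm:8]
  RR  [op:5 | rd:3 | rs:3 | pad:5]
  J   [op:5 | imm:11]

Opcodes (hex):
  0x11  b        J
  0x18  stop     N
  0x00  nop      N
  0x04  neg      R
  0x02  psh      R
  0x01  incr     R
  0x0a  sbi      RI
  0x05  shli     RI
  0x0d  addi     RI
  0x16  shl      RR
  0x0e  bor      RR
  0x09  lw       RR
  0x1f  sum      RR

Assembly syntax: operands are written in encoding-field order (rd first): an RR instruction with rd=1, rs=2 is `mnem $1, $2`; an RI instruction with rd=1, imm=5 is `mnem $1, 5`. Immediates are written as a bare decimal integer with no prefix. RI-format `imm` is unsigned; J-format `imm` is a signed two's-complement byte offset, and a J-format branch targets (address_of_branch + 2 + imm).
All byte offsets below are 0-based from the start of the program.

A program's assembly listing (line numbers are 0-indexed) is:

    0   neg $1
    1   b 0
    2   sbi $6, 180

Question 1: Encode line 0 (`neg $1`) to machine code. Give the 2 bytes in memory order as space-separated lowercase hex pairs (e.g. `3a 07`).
L0: neg op=0x4:5|rd=1:3|pad=0:8 ⇒ 0x2100 ⇒ big 21 00

21 00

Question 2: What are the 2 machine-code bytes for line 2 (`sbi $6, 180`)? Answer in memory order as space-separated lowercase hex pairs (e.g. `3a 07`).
line 2 (sbi): pack op=0xa:5|rd=6:3|imm=180:8 = 0x56b4; big→ 56 b4

56 b4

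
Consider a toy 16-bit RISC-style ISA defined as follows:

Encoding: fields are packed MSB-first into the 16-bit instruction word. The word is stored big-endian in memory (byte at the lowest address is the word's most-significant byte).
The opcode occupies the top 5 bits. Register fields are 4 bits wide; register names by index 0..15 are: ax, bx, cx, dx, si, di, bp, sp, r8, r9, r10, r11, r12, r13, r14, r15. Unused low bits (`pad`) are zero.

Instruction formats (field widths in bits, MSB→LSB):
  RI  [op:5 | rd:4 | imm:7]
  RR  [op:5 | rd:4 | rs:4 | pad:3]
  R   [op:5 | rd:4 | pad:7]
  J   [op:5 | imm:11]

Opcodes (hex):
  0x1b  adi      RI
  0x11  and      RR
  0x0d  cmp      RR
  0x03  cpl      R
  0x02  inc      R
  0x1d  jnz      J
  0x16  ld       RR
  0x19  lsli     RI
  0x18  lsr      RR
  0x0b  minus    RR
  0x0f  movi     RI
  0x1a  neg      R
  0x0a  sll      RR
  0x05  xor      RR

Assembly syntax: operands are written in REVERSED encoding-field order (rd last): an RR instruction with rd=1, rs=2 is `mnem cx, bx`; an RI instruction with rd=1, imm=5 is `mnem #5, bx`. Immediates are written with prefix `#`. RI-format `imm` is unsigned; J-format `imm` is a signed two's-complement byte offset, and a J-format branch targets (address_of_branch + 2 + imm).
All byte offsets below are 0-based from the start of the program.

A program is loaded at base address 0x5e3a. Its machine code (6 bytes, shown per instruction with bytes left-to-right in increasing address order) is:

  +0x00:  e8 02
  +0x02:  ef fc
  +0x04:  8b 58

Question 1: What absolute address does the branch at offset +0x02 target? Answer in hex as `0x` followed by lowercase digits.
@+02  big-endian(ef fc) = 0xeffc
  top 5b → 0x1d → jnz [J]
  imm: (w>>0)&0x7ff=0x7fc (s11→-4) → #-4
  target = base 0x5e3a + off 0x02 + 2 + imm -4 = 0x5e3a

0x5e3a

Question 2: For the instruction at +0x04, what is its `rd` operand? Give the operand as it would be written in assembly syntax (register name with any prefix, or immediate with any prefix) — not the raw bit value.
bp

off 0x04: read 8b 58 as big → 0x8b58
  op=0x8b58>>11=0x11 ⇒ and (RR)
  rd: (w>>7)&0xf=0x6 → bp
  rs: (w>>3)&0xf=0xb → r11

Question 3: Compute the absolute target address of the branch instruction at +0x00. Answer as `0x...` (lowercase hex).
0x5e3e

@+00  big-endian(e8 02) = 0xe802
  opcode bits[15:11]=0x1d: jnz/J
  imm@[10:0]=0x2 ⇒ #2
  target = base 0x5e3a + off 0x00 + 2 + imm 2 = 0x5e3e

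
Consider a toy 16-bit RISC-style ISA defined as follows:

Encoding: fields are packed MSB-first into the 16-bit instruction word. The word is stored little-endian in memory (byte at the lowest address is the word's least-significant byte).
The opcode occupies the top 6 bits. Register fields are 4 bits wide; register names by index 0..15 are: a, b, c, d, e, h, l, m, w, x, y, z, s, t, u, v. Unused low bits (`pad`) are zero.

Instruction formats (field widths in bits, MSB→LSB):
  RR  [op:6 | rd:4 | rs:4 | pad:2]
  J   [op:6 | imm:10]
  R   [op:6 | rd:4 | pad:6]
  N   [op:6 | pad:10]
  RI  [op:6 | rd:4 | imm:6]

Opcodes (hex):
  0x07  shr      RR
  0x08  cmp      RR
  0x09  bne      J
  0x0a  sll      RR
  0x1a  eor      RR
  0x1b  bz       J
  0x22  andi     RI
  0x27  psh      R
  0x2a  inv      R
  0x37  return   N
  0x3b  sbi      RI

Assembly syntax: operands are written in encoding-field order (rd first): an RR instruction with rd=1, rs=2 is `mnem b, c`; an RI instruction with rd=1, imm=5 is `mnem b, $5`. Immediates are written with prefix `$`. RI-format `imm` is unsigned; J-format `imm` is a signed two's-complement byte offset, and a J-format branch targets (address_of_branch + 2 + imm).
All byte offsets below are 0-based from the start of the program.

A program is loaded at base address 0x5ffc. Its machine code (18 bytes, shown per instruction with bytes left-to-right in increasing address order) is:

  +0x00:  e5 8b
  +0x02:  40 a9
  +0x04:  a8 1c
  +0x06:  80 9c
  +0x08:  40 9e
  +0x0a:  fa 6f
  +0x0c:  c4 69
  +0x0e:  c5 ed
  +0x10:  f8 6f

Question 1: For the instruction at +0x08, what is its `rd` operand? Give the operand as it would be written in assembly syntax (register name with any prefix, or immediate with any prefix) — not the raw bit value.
x

+0x08: 40 9e ⇒ word 0x9e40 (little)
  op=0x9e40>>10=0x27 ⇒ psh (R)
  rd@[9:6]=0x9 ⇒ x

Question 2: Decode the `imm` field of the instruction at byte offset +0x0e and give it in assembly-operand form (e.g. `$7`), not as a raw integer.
$5

@+0e  little-endian(c5 ed) = 0xedc5
  opcode bits[15:10]=0x3b: sbi/RI
  [9:6] rd=7 = m
  [5:0] imm=5 = $5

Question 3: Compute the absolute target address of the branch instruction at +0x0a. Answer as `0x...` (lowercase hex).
[0a] fa 6f → 0x6ffa
  op=0x6ffa>>10=0x1b ⇒ bz (J)
  imm: (w>>0)&0x3ff=0x3fa (s10→-6) → $-6
  target = base 0x5ffc + off 0x0a + 2 + imm -6 = 0x6002

0x6002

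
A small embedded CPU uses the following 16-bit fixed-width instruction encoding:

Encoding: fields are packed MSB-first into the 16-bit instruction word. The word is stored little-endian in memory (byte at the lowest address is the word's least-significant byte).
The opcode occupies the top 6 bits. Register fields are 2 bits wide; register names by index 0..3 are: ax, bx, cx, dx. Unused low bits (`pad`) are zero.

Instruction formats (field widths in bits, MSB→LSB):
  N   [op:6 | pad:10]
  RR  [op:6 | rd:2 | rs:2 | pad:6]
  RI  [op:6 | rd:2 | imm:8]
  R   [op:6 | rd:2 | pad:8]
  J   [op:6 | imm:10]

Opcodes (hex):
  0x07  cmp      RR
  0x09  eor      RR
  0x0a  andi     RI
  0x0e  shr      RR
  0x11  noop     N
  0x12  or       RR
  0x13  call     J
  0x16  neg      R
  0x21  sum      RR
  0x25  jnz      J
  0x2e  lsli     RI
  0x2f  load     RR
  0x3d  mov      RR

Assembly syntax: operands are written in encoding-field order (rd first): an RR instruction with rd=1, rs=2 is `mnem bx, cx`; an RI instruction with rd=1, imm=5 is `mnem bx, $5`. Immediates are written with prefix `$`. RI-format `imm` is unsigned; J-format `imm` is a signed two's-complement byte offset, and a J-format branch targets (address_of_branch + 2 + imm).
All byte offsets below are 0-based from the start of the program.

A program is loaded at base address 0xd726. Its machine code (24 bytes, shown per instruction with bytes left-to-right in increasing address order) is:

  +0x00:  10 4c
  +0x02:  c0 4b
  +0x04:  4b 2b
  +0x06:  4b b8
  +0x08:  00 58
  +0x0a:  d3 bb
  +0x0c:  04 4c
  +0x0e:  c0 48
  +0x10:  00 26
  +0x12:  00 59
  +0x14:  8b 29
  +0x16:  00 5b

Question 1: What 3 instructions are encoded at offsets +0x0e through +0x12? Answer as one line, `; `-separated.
@+0e  little-endian(c0 48) = 0x48c0
  op=0x48c0>>10=0x12 ⇒ or (RR)
  rd: (w>>8)&0x3=0x0 → ax
  rs: (w>>6)&0x3=0x3 → dx
@+10  little-endian(00 26) = 0x2600
  op=0x2600>>10=0x9 ⇒ eor (RR)
  rd: (w>>8)&0x3=0x2 → cx
  rs: (w>>6)&0x3=0x0 → ax
@+12  little-endian(00 59) = 0x5900
  op=0x5900>>10=0x16 ⇒ neg (R)
  rd: (w>>8)&0x3=0x1 → bx

or ax, dx; eor cx, ax; neg bx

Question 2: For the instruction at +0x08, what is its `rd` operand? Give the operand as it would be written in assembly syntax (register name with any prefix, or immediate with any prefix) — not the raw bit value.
ax

[08] 00 58 → 0x5800
  op=0x5800>>10=0x16 ⇒ neg (R)
  rd@[9:8]=0x0 ⇒ ax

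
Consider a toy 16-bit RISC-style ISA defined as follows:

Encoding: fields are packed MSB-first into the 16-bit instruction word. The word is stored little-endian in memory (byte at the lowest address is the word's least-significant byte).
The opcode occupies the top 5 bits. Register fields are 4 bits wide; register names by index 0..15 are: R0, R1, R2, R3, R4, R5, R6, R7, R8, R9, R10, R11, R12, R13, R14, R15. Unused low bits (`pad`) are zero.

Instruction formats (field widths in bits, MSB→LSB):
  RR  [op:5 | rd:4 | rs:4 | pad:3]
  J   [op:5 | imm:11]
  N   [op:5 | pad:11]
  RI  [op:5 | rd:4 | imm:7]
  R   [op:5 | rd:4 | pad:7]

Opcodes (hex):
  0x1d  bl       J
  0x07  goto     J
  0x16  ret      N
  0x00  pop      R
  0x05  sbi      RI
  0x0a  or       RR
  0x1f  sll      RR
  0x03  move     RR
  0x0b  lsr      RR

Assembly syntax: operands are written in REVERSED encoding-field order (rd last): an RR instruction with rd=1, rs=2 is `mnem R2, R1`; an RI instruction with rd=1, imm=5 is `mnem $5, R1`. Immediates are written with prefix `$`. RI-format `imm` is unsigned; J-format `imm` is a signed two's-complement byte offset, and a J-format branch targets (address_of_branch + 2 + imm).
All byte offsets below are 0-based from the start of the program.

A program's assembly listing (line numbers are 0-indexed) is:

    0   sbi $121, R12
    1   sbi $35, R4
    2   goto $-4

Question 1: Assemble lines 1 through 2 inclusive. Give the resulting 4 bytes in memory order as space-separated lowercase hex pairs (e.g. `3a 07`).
23 2a fc 3f

L1: sbi op=0x5:5|rd=4:4|imm=35:7 ⇒ 0x2a23 ⇒ little 23 2a
L2: goto op=0x7:5|imm=-4:11 ⇒ 0x3ffc ⇒ little fc 3f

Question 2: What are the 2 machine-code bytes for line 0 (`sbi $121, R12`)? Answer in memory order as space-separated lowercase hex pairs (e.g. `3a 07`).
79 2e

L0: sbi op=0x5:5|rd=12:4|imm=121:7 ⇒ 0x2e79 ⇒ little 79 2e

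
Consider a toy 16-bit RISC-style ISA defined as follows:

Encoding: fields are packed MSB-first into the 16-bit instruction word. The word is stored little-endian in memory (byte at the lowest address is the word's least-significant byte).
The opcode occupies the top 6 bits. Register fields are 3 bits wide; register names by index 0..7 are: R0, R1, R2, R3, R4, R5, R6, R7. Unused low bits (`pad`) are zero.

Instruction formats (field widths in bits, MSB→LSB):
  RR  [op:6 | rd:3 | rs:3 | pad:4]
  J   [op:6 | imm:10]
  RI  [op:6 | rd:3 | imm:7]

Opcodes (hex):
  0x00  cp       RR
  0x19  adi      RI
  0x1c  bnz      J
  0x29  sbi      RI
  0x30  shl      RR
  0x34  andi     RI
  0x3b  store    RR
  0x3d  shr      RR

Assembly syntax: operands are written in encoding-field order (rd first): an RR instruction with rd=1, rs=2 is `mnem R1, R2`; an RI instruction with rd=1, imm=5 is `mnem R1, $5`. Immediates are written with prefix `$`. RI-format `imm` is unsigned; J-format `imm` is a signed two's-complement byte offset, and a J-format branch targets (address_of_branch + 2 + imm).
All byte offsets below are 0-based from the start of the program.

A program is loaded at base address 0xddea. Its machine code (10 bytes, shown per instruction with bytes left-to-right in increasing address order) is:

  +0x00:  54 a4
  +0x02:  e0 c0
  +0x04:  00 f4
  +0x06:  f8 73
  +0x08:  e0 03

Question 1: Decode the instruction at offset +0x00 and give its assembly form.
sbi R0, $84

@+00  little-endian(54 a4) = 0xa454
  op=0xa454>>10=0x29 ⇒ sbi (RI)
  [9:7] rd=0 = R0
  [6:0] imm=84 = $84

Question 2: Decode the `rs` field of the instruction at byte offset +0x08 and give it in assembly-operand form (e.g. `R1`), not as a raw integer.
R6

[08] e0 03 → 0x03e0
  top 6b → 0x0 → cp [RR]
  [9:7] rd=7 = R7
  [6:4] rs=6 = R6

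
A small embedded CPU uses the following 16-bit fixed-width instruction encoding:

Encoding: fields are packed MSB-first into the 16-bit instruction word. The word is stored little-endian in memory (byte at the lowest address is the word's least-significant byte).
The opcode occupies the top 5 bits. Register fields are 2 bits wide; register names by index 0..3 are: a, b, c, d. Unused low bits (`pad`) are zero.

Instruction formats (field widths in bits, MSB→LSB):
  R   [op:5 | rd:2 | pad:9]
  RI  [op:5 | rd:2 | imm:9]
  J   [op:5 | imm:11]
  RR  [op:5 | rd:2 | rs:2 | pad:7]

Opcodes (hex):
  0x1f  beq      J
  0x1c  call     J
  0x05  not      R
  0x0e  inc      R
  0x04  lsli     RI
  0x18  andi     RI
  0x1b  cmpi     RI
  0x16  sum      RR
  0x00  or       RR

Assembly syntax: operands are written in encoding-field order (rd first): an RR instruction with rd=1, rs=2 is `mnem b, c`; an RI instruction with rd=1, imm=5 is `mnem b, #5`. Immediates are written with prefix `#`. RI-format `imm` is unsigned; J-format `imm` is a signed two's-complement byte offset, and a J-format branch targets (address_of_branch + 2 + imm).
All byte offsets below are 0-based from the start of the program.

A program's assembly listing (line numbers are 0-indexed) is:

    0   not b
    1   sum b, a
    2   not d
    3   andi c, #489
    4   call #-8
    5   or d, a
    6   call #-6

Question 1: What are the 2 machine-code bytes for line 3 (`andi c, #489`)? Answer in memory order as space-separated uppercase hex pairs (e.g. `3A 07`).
E9 C5

L3: andi op=0x18:5|rd=2:2|imm=489:9 ⇒ 0xc5e9 ⇒ little e9 c5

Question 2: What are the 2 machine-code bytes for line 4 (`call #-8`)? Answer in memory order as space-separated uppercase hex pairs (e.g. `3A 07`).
F8 E7

L4: call op=0x1c:5|imm=-8:11 ⇒ 0xe7f8 ⇒ little f8 e7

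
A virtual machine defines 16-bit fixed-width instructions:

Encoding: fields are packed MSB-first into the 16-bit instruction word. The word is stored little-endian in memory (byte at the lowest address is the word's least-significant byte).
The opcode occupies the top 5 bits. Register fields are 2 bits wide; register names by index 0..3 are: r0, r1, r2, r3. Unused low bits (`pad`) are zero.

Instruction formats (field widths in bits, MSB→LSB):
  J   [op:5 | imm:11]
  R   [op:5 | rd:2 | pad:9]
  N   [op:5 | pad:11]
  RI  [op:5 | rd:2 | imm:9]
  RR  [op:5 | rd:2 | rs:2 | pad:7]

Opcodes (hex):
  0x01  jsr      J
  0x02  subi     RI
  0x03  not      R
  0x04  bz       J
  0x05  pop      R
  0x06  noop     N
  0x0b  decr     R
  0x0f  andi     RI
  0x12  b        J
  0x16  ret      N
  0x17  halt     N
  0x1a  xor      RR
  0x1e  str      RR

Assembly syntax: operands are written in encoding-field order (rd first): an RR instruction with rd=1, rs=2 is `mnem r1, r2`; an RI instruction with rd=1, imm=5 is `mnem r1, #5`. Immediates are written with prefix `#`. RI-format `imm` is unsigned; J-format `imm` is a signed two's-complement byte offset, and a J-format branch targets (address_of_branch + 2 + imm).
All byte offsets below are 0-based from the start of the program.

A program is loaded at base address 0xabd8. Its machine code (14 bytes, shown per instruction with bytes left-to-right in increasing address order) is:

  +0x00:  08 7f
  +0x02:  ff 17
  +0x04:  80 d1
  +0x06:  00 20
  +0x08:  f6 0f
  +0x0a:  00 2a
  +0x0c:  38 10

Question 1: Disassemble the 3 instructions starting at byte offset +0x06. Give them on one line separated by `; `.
off 0x06: read 00 20 as little → 0x2000
  opcode bits[15:11]=0x4: bz/J
  imm@[10:0]=0x0 ⇒ #0
off 0x08: read f6 0f as little → 0x0ff6
  opcode bits[15:11]=0x1: jsr/J
  imm@[10:0]=0x7f6 (s11→-10) ⇒ #-10
off 0x0a: read 00 2a as little → 0x2a00
  opcode bits[15:11]=0x5: pop/R
  rd@[10:9]=0x1 ⇒ r1

bz #0; jsr #-10; pop r1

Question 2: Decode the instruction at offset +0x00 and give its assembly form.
andi r3, #264

@+00  little-endian(08 7f) = 0x7f08
  top 5b → 0xf → andi [RI]
  rd@[10:9]=0x3 ⇒ r3
  imm@[8:0]=0x108 ⇒ #264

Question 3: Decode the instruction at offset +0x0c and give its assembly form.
subi r0, #56

off 0x0c: read 38 10 as little → 0x1038
  op=0x1038>>11=0x2 ⇒ subi (RI)
  rd: (w>>9)&0x3=0x0 → r0
  imm: (w>>0)&0x1ff=0x38 → #56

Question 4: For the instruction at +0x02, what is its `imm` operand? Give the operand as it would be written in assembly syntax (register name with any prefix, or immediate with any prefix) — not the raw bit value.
#511

[02] ff 17 → 0x17ff
  top 5b → 0x2 → subi [RI]
  rd: (w>>9)&0x3=0x3 → r3
  imm: (w>>0)&0x1ff=0x1ff → #511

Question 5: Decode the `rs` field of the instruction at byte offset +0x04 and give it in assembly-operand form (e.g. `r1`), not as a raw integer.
r3

[04] 80 d1 → 0xd180
  opcode bits[15:11]=0x1a: xor/RR
  [10:9] rd=0 = r0
  [8:7] rs=3 = r3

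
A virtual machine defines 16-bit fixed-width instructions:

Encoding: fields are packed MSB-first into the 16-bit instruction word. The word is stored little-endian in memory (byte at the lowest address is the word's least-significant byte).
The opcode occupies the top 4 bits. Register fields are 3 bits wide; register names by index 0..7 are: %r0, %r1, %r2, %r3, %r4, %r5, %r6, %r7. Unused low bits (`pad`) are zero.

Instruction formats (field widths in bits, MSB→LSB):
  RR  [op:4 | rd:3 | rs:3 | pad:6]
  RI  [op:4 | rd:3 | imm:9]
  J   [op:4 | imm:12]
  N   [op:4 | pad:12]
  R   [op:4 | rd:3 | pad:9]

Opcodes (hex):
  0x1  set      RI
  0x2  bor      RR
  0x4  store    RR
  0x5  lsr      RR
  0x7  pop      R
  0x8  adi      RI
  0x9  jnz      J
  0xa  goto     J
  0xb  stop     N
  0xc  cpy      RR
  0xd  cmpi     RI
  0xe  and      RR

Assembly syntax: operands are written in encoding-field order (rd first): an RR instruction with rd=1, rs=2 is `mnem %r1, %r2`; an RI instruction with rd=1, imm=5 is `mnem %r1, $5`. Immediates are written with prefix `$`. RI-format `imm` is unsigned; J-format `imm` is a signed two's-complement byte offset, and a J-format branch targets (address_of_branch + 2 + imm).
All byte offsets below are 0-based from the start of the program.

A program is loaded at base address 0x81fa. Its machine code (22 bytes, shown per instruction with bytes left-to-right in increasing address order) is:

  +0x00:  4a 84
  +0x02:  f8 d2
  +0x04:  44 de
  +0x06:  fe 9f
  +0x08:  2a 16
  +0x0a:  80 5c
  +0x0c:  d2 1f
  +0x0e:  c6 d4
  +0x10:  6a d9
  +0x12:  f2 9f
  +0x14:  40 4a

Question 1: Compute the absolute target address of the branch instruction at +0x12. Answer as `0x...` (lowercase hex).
+0x12: f2 9f ⇒ word 0x9ff2 (little)
  top 4b → 0x9 → jnz [J]
  imm: (w>>0)&0xfff=0xff2 (s12→-14) → $-14
  target = base 0x81fa + off 0x12 + 2 + imm -14 = 0x8200

0x8200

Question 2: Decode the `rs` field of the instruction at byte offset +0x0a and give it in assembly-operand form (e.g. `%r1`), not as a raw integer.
@+0a  little-endian(80 5c) = 0x5c80
  top 4b → 0x5 → lsr [RR]
  rd: (w>>9)&0x7=0x6 → %r6
  rs: (w>>6)&0x7=0x2 → %r2

%r2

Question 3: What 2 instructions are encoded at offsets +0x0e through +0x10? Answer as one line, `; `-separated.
cmpi %r2, $198; cmpi %r4, $362

+0x0e: c6 d4 ⇒ word 0xd4c6 (little)
  top 4b → 0xd → cmpi [RI]
  rd@[11:9]=0x2 ⇒ %r2
  imm@[8:0]=0xc6 ⇒ $198
+0x10: 6a d9 ⇒ word 0xd96a (little)
  top 4b → 0xd → cmpi [RI]
  rd@[11:9]=0x4 ⇒ %r4
  imm@[8:0]=0x16a ⇒ $362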